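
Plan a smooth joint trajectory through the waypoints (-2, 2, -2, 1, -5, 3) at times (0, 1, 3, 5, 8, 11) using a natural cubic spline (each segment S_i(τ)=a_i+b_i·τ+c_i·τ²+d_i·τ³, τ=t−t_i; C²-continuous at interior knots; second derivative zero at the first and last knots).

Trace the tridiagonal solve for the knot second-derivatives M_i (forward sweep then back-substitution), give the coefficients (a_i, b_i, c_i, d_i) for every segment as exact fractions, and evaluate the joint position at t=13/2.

  seg 0: a=-2 b=24425/4596 c=0 d=-6041/4596
  seg 1: a=2 b=3151/2298 c=-6041/1532 d=1297/1149
  seg 2: a=-2 b=-1967/2298 c=4335/1532 d=-7591/9192
  seg 3: a=1 b=635/1149 c=-814/383 d=4393/10341
  seg 4: a=-5 b=-838/1149 c=1951/1149 d=-1951/10341
S(13/2) = -4655/3064

Δ: Δ0=4, Δ1=-2, Δ2=3/2, Δ3=-2, Δ4=8/3
row 1: diag=6, rhs=-36; c'=1/3, d'=-6
row 2: denom=8−2·1/3=22/3; d'=(21−2·-6)/(22/3)=9/2
row 3: denom=10−2·3/11=104/11; d'=(-21−2·9/2)/(104/11)=-165/52
row 4: denom=12−3·33/104=1149/104; d'=(28−3·-165/52)/(1149/104)=3902/1149
back: M4=3902/1149
back: M3=-165/52−33/104·3902/1149=-1628/383
back: M2=9/2−3/11·-1628/383=4335/766
back: M1=-6−1/3·4335/766=-6041/766
M: M0=0, M1=-6041/766, M2=4335/766, M3=-1628/383, M4=3902/1149, M5=0
seg 0: a=-2, c=M0/2=0, d=(M1−M0)/(6·1)=-6041/4596, b=Δ0−h0·(2M0+M1)/6=24425/4596
seg 1: a=2, c=M1/2=-6041/1532, d=(M2−M1)/(6·2)=1297/1149, b=Δ1−h1·(2M1+M2)/6=3151/2298
seg 2: a=-2, c=M2/2=4335/1532, d=(M3−M2)/(6·2)=-7591/9192, b=Δ2−h2·(2M2+M3)/6=-1967/2298
seg 3: a=1, c=M3/2=-814/383, d=(M4−M3)/(6·3)=4393/10341, b=Δ3−h3·(2M3+M4)/6=635/1149
seg 4: a=-5, c=M4/2=1951/1149, d=(M5−M4)/(6·3)=-1951/10341, b=Δ4−h4·(2M4+M5)/6=-838/1149
t_q=13/2 → seg 3, τ=3/2; S=1+635/1149·τ+-814/383·τ²+4393/10341·τ³=-4655/3064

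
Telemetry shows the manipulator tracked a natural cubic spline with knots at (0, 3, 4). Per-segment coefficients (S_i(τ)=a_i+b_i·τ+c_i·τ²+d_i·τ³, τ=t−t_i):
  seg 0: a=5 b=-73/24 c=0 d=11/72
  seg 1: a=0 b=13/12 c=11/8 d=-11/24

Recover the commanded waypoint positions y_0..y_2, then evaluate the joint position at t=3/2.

y_0=5 y_1=0 y_2=2
S(3/2) = 61/64

y_0 = S_0(0) = a_0 = 5
y_1 = S_1(0) = a_1 = 0
y_2 = S_1(1) = 2
t_q=3/2 is in segment 0 (τ=3/2); S_0(τ)=61/64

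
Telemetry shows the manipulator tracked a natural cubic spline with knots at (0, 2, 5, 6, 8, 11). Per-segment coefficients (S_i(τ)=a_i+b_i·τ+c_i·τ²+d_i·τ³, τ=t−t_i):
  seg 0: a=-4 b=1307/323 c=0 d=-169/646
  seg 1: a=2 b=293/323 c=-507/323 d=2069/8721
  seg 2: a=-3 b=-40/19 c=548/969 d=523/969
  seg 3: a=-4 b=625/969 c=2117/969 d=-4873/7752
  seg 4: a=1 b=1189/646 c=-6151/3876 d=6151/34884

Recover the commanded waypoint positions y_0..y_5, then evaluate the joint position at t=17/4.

y_0 = S_0(0) = a_0 = -4
y_1 = S_1(0) = a_1 = 2
y_2 = S_2(0) = a_2 = -3
y_3 = S_3(0) = a_3 = -4
y_4 = S_4(0) = a_4 = 1
y_5 = S_4(3) = -3
t_q=17/4 is in segment 1 (τ=9/4); S_1(τ)=-24869/20672

y_0=-4 y_1=2 y_2=-3 y_3=-4 y_4=1 y_5=-3
S(17/4) = -24869/20672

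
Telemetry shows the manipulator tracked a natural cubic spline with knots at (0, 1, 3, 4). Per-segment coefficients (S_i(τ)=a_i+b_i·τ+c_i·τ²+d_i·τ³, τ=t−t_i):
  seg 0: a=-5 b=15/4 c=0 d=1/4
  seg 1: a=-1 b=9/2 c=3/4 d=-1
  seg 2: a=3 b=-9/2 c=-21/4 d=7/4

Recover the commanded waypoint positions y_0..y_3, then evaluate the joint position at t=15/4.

y_0=-5 y_1=-1 y_2=3 y_3=-5
S(15/4) = -663/256

y_0 = S_0(0) = a_0 = -5
y_1 = S_1(0) = a_1 = -1
y_2 = S_2(0) = a_2 = 3
y_3 = S_2(1) = -5
t_q=15/4 is in segment 2 (τ=3/4); S_2(τ)=-663/256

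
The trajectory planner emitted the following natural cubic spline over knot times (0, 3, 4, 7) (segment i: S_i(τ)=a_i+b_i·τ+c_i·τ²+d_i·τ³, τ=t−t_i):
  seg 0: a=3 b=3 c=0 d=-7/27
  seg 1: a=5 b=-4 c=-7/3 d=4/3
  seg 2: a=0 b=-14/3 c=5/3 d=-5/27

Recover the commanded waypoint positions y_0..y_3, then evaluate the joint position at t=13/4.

y_0 = S_0(0) = a_0 = 3
y_1 = S_1(0) = a_1 = 5
y_2 = S_2(0) = a_2 = 0
y_3 = S_2(3) = -4
t_q=13/4 is in segment 1 (τ=1/4); S_1(τ)=31/8

y_0=3 y_1=5 y_2=0 y_3=-4
S(13/4) = 31/8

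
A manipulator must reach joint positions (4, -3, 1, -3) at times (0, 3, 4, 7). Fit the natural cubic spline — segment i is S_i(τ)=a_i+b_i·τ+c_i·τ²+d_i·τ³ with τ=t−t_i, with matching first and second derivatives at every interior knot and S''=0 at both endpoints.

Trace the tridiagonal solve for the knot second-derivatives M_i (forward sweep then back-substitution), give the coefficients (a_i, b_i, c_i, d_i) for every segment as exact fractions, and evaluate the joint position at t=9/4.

  seg 0: a=4 b=-5 c=0 d=8/27
  seg 1: a=-3 b=3 c=8/3 d=-5/3
  seg 2: a=1 b=10/3 c=-7/3 d=7/27
S(9/4) = -31/8

Δ: Δ0=-7/3, Δ1=4, Δ2=-4/3
row 1: diag=8, rhs=38; c'=1/8, d'=19/4
row 2: denom=8−1·1/8=63/8; d'=(-32−1·19/4)/(63/8)=-14/3
back: M2=-14/3
back: M1=19/4−1/8·-14/3=16/3
M: M0=0, M1=16/3, M2=-14/3, M3=0
seg 0: a=4, c=M0/2=0, d=(M1−M0)/(6·3)=8/27, b=Δ0−h0·(2M0+M1)/6=-5
seg 1: a=-3, c=M1/2=8/3, d=(M2−M1)/(6·1)=-5/3, b=Δ1−h1·(2M1+M2)/6=3
seg 2: a=1, c=M2/2=-7/3, d=(M3−M2)/(6·3)=7/27, b=Δ2−h2·(2M2+M3)/6=10/3
t_q=9/4 → seg 0, τ=9/4; S=4+-5·τ+0·τ²+8/27·τ³=-31/8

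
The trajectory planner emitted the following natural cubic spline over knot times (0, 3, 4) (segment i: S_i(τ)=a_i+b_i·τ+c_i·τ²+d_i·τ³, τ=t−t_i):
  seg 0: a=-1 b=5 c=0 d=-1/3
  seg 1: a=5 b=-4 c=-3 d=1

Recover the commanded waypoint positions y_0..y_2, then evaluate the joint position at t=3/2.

y_0=-1 y_1=5 y_2=-1
S(3/2) = 43/8

y_0 = S_0(0) = a_0 = -1
y_1 = S_1(0) = a_1 = 5
y_2 = S_1(1) = -1
t_q=3/2 is in segment 0 (τ=3/2); S_0(τ)=43/8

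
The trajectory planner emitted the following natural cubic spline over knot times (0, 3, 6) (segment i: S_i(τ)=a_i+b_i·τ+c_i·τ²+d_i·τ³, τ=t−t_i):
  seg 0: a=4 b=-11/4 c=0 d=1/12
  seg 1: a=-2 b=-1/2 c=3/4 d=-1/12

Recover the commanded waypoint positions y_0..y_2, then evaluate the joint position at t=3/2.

y_0=4 y_1=-2 y_2=1
S(3/2) = 5/32

y_0 = S_0(0) = a_0 = 4
y_1 = S_1(0) = a_1 = -2
y_2 = S_1(3) = 1
t_q=3/2 is in segment 0 (τ=3/2); S_0(τ)=5/32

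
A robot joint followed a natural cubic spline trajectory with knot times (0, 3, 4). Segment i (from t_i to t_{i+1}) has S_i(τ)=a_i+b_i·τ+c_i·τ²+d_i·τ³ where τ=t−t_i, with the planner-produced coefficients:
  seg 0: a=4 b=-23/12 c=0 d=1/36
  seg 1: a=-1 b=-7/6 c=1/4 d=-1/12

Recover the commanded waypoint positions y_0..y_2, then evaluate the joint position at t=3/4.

y_0 = S_0(0) = a_0 = 4
y_1 = S_1(0) = a_1 = -1
y_2 = S_1(1) = -2
t_q=3/4 is in segment 0 (τ=3/4); S_0(τ)=659/256

y_0=4 y_1=-1 y_2=-2
S(3/4) = 659/256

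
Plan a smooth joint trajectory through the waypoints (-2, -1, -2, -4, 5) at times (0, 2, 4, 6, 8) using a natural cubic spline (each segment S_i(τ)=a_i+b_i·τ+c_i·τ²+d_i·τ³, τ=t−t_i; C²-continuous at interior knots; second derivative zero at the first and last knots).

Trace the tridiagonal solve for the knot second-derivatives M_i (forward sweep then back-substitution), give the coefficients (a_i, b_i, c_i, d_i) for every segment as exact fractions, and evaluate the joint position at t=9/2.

  seg 0: a=-2 b=71/112 c=0 d=-15/448
  seg 1: a=-1 b=13/56 c=-45/224 d=-37/448
  seg 2: a=-2 b=-25/16 c=-39/56 d=219/448
  seg 3: a=-4 b=85/56 c=501/224 d=-167/448
S(9/2) = -10373/3584

Δ: Δ0=1/2, Δ1=-1/2, Δ2=-1, Δ3=9/2
row 1: diag=8, rhs=-6; c'=1/4, d'=-3/4
row 2: denom=8−2·1/4=15/2; d'=(-3−2·-3/4)/(15/2)=-1/5
row 3: denom=8−2·4/15=112/15; d'=(33−2·-1/5)/(112/15)=501/112
back: M3=501/112
back: M2=-1/5−4/15·501/112=-39/28
back: M1=-3/4−1/4·-39/28=-45/112
M: M0=0, M1=-45/112, M2=-39/28, M3=501/112, M4=0
seg 0: a=-2, c=M0/2=0, d=(M1−M0)/(6·2)=-15/448, b=Δ0−h0·(2M0+M1)/6=71/112
seg 1: a=-1, c=M1/2=-45/224, d=(M2−M1)/(6·2)=-37/448, b=Δ1−h1·(2M1+M2)/6=13/56
seg 2: a=-2, c=M2/2=-39/56, d=(M3−M2)/(6·2)=219/448, b=Δ2−h2·(2M2+M3)/6=-25/16
seg 3: a=-4, c=M3/2=501/224, d=(M4−M3)/(6·2)=-167/448, b=Δ3−h3·(2M3+M4)/6=85/56
t_q=9/2 → seg 2, τ=1/2; S=-2+-25/16·τ+-39/56·τ²+219/448·τ³=-10373/3584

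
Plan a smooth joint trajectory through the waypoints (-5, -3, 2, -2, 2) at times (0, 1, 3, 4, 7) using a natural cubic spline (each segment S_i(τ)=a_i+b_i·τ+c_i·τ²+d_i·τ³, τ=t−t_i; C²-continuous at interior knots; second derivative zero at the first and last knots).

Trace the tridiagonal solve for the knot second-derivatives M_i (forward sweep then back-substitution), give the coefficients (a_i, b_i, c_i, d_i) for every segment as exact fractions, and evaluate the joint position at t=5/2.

Δ: Δ0=2, Δ1=5/2, Δ2=-4, Δ3=4/3
row 1: diag=6, rhs=3; c'=1/3, d'=1/2
row 2: denom=6−2·1/3=16/3; d'=(-39−2·1/2)/(16/3)=-15/2
row 3: denom=8−1·3/16=125/16; d'=(32−1·-15/2)/(125/16)=632/125
back: M3=632/125
back: M2=-15/2−3/16·632/125=-1056/125
back: M1=1/2−1/3·-1056/125=829/250
M: M0=0, M1=829/250, M2=-1056/125, M3=632/125, M4=0
seg 0: a=-5, c=M0/2=0, d=(M1−M0)/(6·1)=829/1500, b=Δ0−h0·(2M0+M1)/6=2171/1500
seg 1: a=-3, c=M1/2=829/500, d=(M2−M1)/(6·2)=-2941/3000, b=Δ1−h1·(2M1+M2)/6=2329/750
seg 2: a=2, c=M2/2=-528/125, d=(M3−M2)/(6·1)=844/375, b=Δ2−h2·(2M2+M3)/6=-152/75
seg 3: a=-2, c=M3/2=316/125, d=(M4−M3)/(6·3)=-316/1125, b=Δ3−h3·(2M3+M4)/6=-1396/375
t_q=5/2 → seg 1, τ=3/2; S=-3+2329/750·τ+829/500·τ²+-2941/3000·τ³=16639/8000

  seg 0: a=-5 b=2171/1500 c=0 d=829/1500
  seg 1: a=-3 b=2329/750 c=829/500 d=-2941/3000
  seg 2: a=2 b=-152/75 c=-528/125 d=844/375
  seg 3: a=-2 b=-1396/375 c=316/125 d=-316/1125
S(5/2) = 16639/8000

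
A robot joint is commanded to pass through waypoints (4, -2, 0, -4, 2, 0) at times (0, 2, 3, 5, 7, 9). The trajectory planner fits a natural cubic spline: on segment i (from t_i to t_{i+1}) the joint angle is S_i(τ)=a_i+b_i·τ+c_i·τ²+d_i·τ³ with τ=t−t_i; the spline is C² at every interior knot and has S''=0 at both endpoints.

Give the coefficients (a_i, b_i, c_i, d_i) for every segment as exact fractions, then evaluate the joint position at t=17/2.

Δ: Δ0=-3, Δ1=2, Δ2=-2, Δ3=3, Δ4=-1
row 1: diag=6, rhs=30; c'=1/6, d'=5
row 2: denom=6−1·1/6=35/6; d'=(-24−1·5)/(35/6)=-174/35
row 3: denom=8−2·12/35=256/35; d'=(30−2·-174/35)/(256/35)=699/128
row 4: denom=8−2·35/128=477/64; d'=(-24−2·699/128)/(477/64)=-745/159
back: M4=-745/159
back: M3=699/128−35/128·-745/159=1072/159
back: M2=-174/35−12/35·1072/159=-386/53
back: M1=5−1/6·-386/53=988/159
M: M0=0, M1=988/159, M2=-386/53, M3=1072/159, M4=-745/159, M5=0
seg 0: a=4, c=M0/2=0, d=(M1−M0)/(6·2)=247/477, b=Δ0−h0·(2M0+M1)/6=-2419/477
seg 1: a=-2, c=M1/2=494/159, d=(M2−M1)/(6·1)=-1073/477, b=Δ1−h1·(2M1+M2)/6=545/477
seg 2: a=0, c=M2/2=-193/53, d=(M3−M2)/(6·2)=1115/954, b=Δ2−h2·(2M2+M3)/6=290/477
seg 3: a=-4, c=M3/2=536/159, d=(M4−M3)/(6·2)=-1817/1908, b=Δ3−h3·(2M3+M4)/6=32/477
seg 4: a=2, c=M4/2=-745/318, d=(M5−M4)/(6·2)=745/1908, b=Δ4−h4·(2M4+M5)/6=1013/477
t_q=17/2 → seg 4, τ=3/2; S=2+1013/477·τ+-745/318·τ²+745/1908·τ³=6269/5088

  seg 0: a=4 b=-2419/477 c=0 d=247/477
  seg 1: a=-2 b=545/477 c=494/159 d=-1073/477
  seg 2: a=0 b=290/477 c=-193/53 d=1115/954
  seg 3: a=-4 b=32/477 c=536/159 d=-1817/1908
  seg 4: a=2 b=1013/477 c=-745/318 d=745/1908
S(17/2) = 6269/5088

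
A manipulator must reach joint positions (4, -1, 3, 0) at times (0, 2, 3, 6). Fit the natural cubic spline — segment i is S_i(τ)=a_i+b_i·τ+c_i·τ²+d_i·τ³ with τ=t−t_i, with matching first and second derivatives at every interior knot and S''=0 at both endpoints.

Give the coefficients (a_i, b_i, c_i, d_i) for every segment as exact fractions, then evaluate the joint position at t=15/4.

Δ: Δ0=-5/2, Δ1=4, Δ2=-1
row 1: diag=6, rhs=39; c'=1/6, d'=13/2
row 2: denom=8−1·1/6=47/6; d'=(-30−1·13/2)/(47/6)=-219/47
back: M2=-219/47
back: M1=13/2−1/6·-219/47=342/47
M: M0=0, M1=342/47, M2=-219/47, M3=0
seg 0: a=4, c=M0/2=0, d=(M1−M0)/(6·2)=57/94, b=Δ0−h0·(2M0+M1)/6=-463/94
seg 1: a=-1, c=M1/2=171/47, d=(M2−M1)/(6·1)=-187/94, b=Δ1−h1·(2M1+M2)/6=221/94
seg 2: a=3, c=M2/2=-219/94, d=(M3−M2)/(6·3)=73/282, b=Δ2−h2·(2M2+M3)/6=172/47
t_q=15/4 → seg 2, τ=3/4; S=3+172/47·τ+-219/94·τ²+73/282·τ³=27333/6016

  seg 0: a=4 b=-463/94 c=0 d=57/94
  seg 1: a=-1 b=221/94 c=171/47 d=-187/94
  seg 2: a=3 b=172/47 c=-219/94 d=73/282
S(15/4) = 27333/6016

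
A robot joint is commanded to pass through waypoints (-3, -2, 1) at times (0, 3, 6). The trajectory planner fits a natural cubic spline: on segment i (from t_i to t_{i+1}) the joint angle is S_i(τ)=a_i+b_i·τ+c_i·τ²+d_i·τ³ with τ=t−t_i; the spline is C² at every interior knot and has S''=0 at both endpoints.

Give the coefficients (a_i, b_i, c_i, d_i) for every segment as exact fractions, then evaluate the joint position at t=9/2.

Δ: Δ0=1/3, Δ1=1
row 1: diag=12, rhs=4; c'=1/4, d'=1/3
back: M1=1/3
M: M0=0, M1=1/3, M2=0
seg 0: a=-3, c=M0/2=0, d=(M1−M0)/(6·3)=1/54, b=Δ0−h0·(2M0+M1)/6=1/6
seg 1: a=-2, c=M1/2=1/6, d=(M2−M1)/(6·3)=-1/54, b=Δ1−h1·(2M1+M2)/6=2/3
t_q=9/2 → seg 1, τ=3/2; S=-2+2/3·τ+1/6·τ²+-1/54·τ³=-11/16

  seg 0: a=-3 b=1/6 c=0 d=1/54
  seg 1: a=-2 b=2/3 c=1/6 d=-1/54
S(9/2) = -11/16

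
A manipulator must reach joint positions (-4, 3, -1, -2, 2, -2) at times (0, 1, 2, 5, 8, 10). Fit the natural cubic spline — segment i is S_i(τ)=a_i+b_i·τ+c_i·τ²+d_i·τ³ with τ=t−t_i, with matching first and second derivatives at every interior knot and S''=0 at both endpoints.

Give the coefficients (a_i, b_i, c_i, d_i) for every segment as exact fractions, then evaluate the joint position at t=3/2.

Δ: Δ0=7, Δ1=-4, Δ2=-1/3, Δ3=4/3, Δ4=-2
row 1: diag=4, rhs=-66; c'=1/4, d'=-33/2
row 2: denom=8−1·1/4=31/4; d'=(22−1·-33/2)/(31/4)=154/31
row 3: denom=12−3·12/31=336/31; d'=(10−3·154/31)/(336/31)=-19/42
row 4: denom=10−3·31/112=1027/112; d'=(-20−3·-19/42)/(1027/112)=-2088/1027
back: M4=-2088/1027
back: M3=-19/42−31/112·-2088/1027=340/3081
back: M2=154/31−12/31·340/3081=5058/1027
back: M1=-33/2−1/4·5058/1027=-18210/1027
M: M0=0, M1=-18210/1027, M2=5058/1027, M3=340/3081, M4=-2088/1027, M5=0
seg 0: a=-4, c=M0/2=0, d=(M1−M0)/(6·1)=-3035/1027, b=Δ0−h0·(2M0+M1)/6=10224/1027
seg 1: a=3, c=M1/2=-9105/1027, d=(M2−M1)/(6·1)=3878/1027, b=Δ1−h1·(2M1+M2)/6=1119/1027
seg 2: a=-1, c=M2/2=2529/1027, d=(M3−M2)/(6·3)=-7417/27729, b=Δ2−h2·(2M2+M3)/6=-5457/1027
seg 3: a=-2, c=M3/2=170/3081, d=(M4−M3)/(6·3)=-254/2133, b=Δ3−h3·(2M3+M4)/6=2300/1027
seg 4: a=2, c=M4/2=-1044/1027, d=(M5−M4)/(6·2)=174/1027, b=Δ4−h4·(2M4+M5)/6=-662/1027
t_q=3/2 → seg 1, τ=1/2; S=3+1119/1027·τ+-9105/1027·τ²+3878/1027·τ³=1849/1027

  seg 0: a=-4 b=10224/1027 c=0 d=-3035/1027
  seg 1: a=3 b=1119/1027 c=-9105/1027 d=3878/1027
  seg 2: a=-1 b=-5457/1027 c=2529/1027 d=-7417/27729
  seg 3: a=-2 b=2300/1027 c=170/3081 d=-254/2133
  seg 4: a=2 b=-662/1027 c=-1044/1027 d=174/1027
S(3/2) = 1849/1027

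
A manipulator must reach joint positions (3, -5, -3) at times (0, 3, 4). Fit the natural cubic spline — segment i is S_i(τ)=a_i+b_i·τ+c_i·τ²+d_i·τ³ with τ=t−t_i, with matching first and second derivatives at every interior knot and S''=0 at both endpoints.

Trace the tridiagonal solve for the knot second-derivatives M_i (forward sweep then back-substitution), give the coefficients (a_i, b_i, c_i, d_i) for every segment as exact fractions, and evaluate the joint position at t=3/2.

Δ: Δ0=-8/3, Δ1=2
row 1: diag=8, rhs=28; c'=1/8, d'=7/2
back: M1=7/2
M: M0=0, M1=7/2, M2=0
seg 0: a=3, c=M0/2=0, d=(M1−M0)/(6·3)=7/36, b=Δ0−h0·(2M0+M1)/6=-53/12
seg 1: a=-5, c=M1/2=7/4, d=(M2−M1)/(6·1)=-7/12, b=Δ1−h1·(2M1+M2)/6=5/6
t_q=3/2 → seg 0, τ=3/2; S=3+-53/12·τ+0·τ²+7/36·τ³=-95/32

  seg 0: a=3 b=-53/12 c=0 d=7/36
  seg 1: a=-5 b=5/6 c=7/4 d=-7/12
S(3/2) = -95/32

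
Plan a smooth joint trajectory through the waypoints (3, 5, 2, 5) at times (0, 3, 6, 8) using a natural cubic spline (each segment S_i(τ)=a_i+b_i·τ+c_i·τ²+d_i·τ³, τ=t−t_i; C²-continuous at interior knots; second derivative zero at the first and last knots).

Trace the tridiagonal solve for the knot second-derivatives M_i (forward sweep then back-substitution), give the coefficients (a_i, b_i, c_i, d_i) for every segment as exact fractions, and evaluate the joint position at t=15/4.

Δ: Δ0=2/3, Δ1=-1, Δ2=3/2
row 1: diag=12, rhs=-10; c'=1/4, d'=-5/6
row 2: denom=10−3·1/4=37/4; d'=(15−3·-5/6)/(37/4)=70/37
back: M2=70/37
back: M1=-5/6−1/4·70/37=-145/111
M: M0=0, M1=-145/111, M2=70/37, M3=0
seg 0: a=3, c=M0/2=0, d=(M1−M0)/(6·3)=-145/1998, b=Δ0−h0·(2M0+M1)/6=293/222
seg 1: a=5, c=M1/2=-145/222, d=(M2−M1)/(6·3)=355/1998, b=Δ1−h1·(2M1+M2)/6=-71/111
seg 2: a=2, c=M2/2=35/37, d=(M3−M2)/(6·2)=-35/222, b=Δ2−h2·(2M2+M3)/6=53/222
t_q=15/4 → seg 1, τ=3/4; S=5+-71/111·τ+-145/222·τ²+355/1998·τ³=20023/4736

  seg 0: a=3 b=293/222 c=0 d=-145/1998
  seg 1: a=5 b=-71/111 c=-145/222 d=355/1998
  seg 2: a=2 b=53/222 c=35/37 d=-35/222
S(15/4) = 20023/4736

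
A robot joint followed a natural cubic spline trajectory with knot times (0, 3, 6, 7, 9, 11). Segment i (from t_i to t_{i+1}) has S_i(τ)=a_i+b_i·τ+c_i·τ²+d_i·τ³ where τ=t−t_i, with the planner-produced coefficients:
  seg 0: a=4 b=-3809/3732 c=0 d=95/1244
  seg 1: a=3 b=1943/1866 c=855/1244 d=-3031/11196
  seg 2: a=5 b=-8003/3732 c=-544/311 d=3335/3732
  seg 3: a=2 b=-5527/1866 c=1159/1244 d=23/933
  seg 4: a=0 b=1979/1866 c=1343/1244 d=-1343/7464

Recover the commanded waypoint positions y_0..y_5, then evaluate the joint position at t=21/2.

y_0=4 y_1=3 y_2=5 y_3=2 y_4=0 y_5=5
S(21/2) = 67925/19904

y_0 = S_0(0) = a_0 = 4
y_1 = S_1(0) = a_1 = 3
y_2 = S_2(0) = a_2 = 5
y_3 = S_3(0) = a_3 = 2
y_4 = S_4(0) = a_4 = 0
y_5 = S_4(2) = 5
t_q=21/2 is in segment 4 (τ=3/2); S_4(τ)=67925/19904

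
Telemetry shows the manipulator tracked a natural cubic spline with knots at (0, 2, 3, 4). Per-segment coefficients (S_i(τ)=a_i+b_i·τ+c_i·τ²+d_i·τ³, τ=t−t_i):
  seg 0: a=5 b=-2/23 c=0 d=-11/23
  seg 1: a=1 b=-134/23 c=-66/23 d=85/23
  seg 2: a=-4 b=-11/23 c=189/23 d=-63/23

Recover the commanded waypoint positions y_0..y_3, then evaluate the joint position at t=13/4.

y_0=5 y_1=1 y_2=-4 y_3=1
S(13/4) = -5371/1472

y_0 = S_0(0) = a_0 = 5
y_1 = S_1(0) = a_1 = 1
y_2 = S_2(0) = a_2 = -4
y_3 = S_2(1) = 1
t_q=13/4 is in segment 2 (τ=1/4); S_2(τ)=-5371/1472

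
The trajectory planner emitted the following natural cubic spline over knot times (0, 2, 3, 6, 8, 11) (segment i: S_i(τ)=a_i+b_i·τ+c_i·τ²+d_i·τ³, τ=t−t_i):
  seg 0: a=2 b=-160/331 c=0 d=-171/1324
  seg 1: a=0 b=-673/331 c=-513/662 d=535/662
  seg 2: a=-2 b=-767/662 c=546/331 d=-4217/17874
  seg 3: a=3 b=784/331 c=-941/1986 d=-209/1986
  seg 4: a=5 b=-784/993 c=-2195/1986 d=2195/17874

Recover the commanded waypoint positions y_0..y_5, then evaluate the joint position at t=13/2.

y_0 = S_0(0) = a_0 = 2
y_1 = S_1(0) = a_1 = 0
y_2 = S_2(0) = a_2 = -2
y_3 = S_3(0) = a_3 = 3
y_4 = S_4(0) = a_4 = 5
y_5 = S_4(3) = -4
t_q=13/2 is in segment 3 (τ=1/2); S_3(τ)=21463/5296

y_0=2 y_1=0 y_2=-2 y_3=3 y_4=5 y_5=-4
S(13/2) = 21463/5296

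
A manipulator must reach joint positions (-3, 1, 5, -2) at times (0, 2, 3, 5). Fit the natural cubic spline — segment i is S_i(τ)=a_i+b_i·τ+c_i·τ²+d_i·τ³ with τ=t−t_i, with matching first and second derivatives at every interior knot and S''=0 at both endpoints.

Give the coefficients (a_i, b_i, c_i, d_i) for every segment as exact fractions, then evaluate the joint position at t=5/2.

Δ: Δ0=2, Δ1=4, Δ2=-7/2
row 1: diag=6, rhs=12; c'=1/6, d'=2
row 2: denom=6−1·1/6=35/6; d'=(-45−1·2)/(35/6)=-282/35
back: M2=-282/35
back: M1=2−1/6·-282/35=117/35
M: M0=0, M1=117/35, M2=-282/35, M3=0
seg 0: a=-3, c=M0/2=0, d=(M1−M0)/(6·2)=39/140, b=Δ0−h0·(2M0+M1)/6=31/35
seg 1: a=1, c=M1/2=117/70, d=(M2−M1)/(6·1)=-19/10, b=Δ1−h1·(2M1+M2)/6=148/35
seg 2: a=5, c=M2/2=-141/35, d=(M3−M2)/(6·2)=47/70, b=Δ2−h2·(2M2+M3)/6=131/70
t_q=5/2 → seg 1, τ=1/2; S=1+148/35·τ+117/70·τ²+-19/10·τ³=369/112

  seg 0: a=-3 b=31/35 c=0 d=39/140
  seg 1: a=1 b=148/35 c=117/70 d=-19/10
  seg 2: a=5 b=131/70 c=-141/35 d=47/70
S(5/2) = 369/112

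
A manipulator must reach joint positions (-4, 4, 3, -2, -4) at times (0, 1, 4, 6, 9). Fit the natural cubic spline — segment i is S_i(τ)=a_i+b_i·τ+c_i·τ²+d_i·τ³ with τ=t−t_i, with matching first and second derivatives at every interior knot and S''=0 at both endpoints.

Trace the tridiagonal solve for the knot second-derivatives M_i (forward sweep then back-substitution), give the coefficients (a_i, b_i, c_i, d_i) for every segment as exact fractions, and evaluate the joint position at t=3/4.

Δ: Δ0=8, Δ1=-1/3, Δ2=-5/2, Δ3=-2/3
row 1: diag=8, rhs=-50; c'=3/8, d'=-25/4
row 2: denom=10−3·3/8=71/8; d'=(-13−3·-25/4)/(71/8)=46/71
row 3: denom=10−2·16/71=678/71; d'=(11−2·46/71)/(678/71)=689/678
back: M3=689/678
back: M2=46/71−16/71·689/678=142/339
back: M1=-25/4−3/8·142/339=-724/113
M: M0=0, M1=-724/113, M2=142/339, M3=689/678, M4=0
seg 0: a=-4, c=M0/2=0, d=(M1−M0)/(6·1)=-362/339, b=Δ0−h0·(2M0+M1)/6=3074/339
seg 1: a=4, c=M1/2=-362/113, d=(M2−M1)/(6·3)=1157/3051, b=Δ1−h1·(2M1+M2)/6=1988/339
seg 2: a=3, c=M2/2=71/339, d=(M3−M2)/(6·2)=45/904, b=Δ2−h2·(2M2+M3)/6=-1057/339
seg 3: a=-2, c=M3/2=689/1356, d=(M4−M3)/(6·3)=-689/12204, b=Δ3−h3·(2M3+M4)/6=-1141/678
t_q=3/4 → seg 0, τ=3/4; S=-4+3074/339·τ+0·τ²+-362/339·τ³=8499/3616

  seg 0: a=-4 b=3074/339 c=0 d=-362/339
  seg 1: a=4 b=1988/339 c=-362/113 d=1157/3051
  seg 2: a=3 b=-1057/339 c=71/339 d=45/904
  seg 3: a=-2 b=-1141/678 c=689/1356 d=-689/12204
S(3/4) = 8499/3616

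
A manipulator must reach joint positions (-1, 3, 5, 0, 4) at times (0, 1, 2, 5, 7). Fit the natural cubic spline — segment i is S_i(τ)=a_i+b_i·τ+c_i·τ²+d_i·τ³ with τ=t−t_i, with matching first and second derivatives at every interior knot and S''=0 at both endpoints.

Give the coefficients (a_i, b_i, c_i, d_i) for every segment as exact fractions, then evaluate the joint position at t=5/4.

  seg 0: a=-1 b=3571/822 c=0 d=-283/822
  seg 1: a=3 b=1361/411 c=-283/274 d=-229/822
  seg 2: a=5 b=337/822 c=-256/137 d=967/2466
  seg 3: a=0 b=-88/411 c=455/274 d=-455/1644
S(5/4) = 65917/17536

Δ: Δ0=4, Δ1=2, Δ2=-5/3, Δ3=2
row 1: diag=4, rhs=-12; c'=1/4, d'=-3
row 2: denom=8−1·1/4=31/4; d'=(-22−1·-3)/(31/4)=-76/31
row 3: denom=10−3·12/31=274/31; d'=(22−3·-76/31)/(274/31)=455/137
back: M3=455/137
back: M2=-76/31−12/31·455/137=-512/137
back: M1=-3−1/4·-512/137=-283/137
M: M0=0, M1=-283/137, M2=-512/137, M3=455/137, M4=0
seg 0: a=-1, c=M0/2=0, d=(M1−M0)/(6·1)=-283/822, b=Δ0−h0·(2M0+M1)/6=3571/822
seg 1: a=3, c=M1/2=-283/274, d=(M2−M1)/(6·1)=-229/822, b=Δ1−h1·(2M1+M2)/6=1361/411
seg 2: a=5, c=M2/2=-256/137, d=(M3−M2)/(6·3)=967/2466, b=Δ2−h2·(2M2+M3)/6=337/822
seg 3: a=0, c=M3/2=455/274, d=(M4−M3)/(6·2)=-455/1644, b=Δ3−h3·(2M3+M4)/6=-88/411
t_q=5/4 → seg 1, τ=1/4; S=3+1361/411·τ+-283/274·τ²+-229/822·τ³=65917/17536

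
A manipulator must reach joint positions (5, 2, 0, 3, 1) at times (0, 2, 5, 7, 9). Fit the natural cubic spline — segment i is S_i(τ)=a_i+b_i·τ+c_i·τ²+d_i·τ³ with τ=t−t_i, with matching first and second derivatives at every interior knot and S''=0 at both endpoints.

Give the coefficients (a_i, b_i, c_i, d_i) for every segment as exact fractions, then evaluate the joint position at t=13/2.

  seg 0: a=5 b=-1537/1032 c=0 d=-11/4128
  seg 1: a=2 b=-785/516 c=-11/688 d=69/688
  seg 2: a=0 b=2251/2064 c=305/344 d=-2815/8256
  seg 3: a=3 b=563/1032 c=-1595/1376 d=1595/8256
S(13/2) = 54601/22016

Δ: Δ0=-3/2, Δ1=-2/3, Δ2=3/2, Δ3=-1
row 1: diag=10, rhs=5; c'=3/10, d'=1/2
row 2: denom=10−3·3/10=91/10; d'=(13−3·1/2)/(91/10)=115/91
row 3: denom=8−2·20/91=688/91; d'=(-15−2·115/91)/(688/91)=-1595/688
back: M3=-1595/688
back: M2=115/91−20/91·-1595/688=305/172
back: M1=1/2−3/10·305/172=-11/344
M: M0=0, M1=-11/344, M2=305/172, M3=-1595/688, M4=0
seg 0: a=5, c=M0/2=0, d=(M1−M0)/(6·2)=-11/4128, b=Δ0−h0·(2M0+M1)/6=-1537/1032
seg 1: a=2, c=M1/2=-11/688, d=(M2−M1)/(6·3)=69/688, b=Δ1−h1·(2M1+M2)/6=-785/516
seg 2: a=0, c=M2/2=305/344, d=(M3−M2)/(6·2)=-2815/8256, b=Δ2−h2·(2M2+M3)/6=2251/2064
seg 3: a=3, c=M3/2=-1595/1376, d=(M4−M3)/(6·2)=1595/8256, b=Δ3−h3·(2M3+M4)/6=563/1032
t_q=13/2 → seg 2, τ=3/2; S=0+2251/2064·τ+305/344·τ²+-2815/8256·τ³=54601/22016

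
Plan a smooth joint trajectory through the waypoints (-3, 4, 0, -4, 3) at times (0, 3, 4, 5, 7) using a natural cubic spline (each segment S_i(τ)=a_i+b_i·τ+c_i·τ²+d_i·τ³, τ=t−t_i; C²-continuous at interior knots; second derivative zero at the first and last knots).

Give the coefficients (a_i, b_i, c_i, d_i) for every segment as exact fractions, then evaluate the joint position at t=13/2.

Δ: Δ0=7/3, Δ1=-4, Δ2=-4, Δ3=7/2
row 1: diag=8, rhs=-38; c'=1/8, d'=-19/4
row 2: denom=4−1·1/8=31/8; d'=(0−1·-19/4)/(31/8)=38/31
row 3: denom=6−1·8/31=178/31; d'=(45−1·38/31)/(178/31)=1357/178
back: M3=1357/178
back: M2=38/31−8/31·1357/178=-66/89
back: M1=-19/4−1/8·-66/89=-829/178
M: M0=0, M1=-829/178, M2=-66/89, M3=1357/178, M4=0
seg 0: a=-3, c=M0/2=0, d=(M1−M0)/(6·3)=-829/3204, b=Δ0−h0·(2M0+M1)/6=4979/1068
seg 1: a=4, c=M1/2=-829/356, d=(M2−M1)/(6·1)=697/1068, b=Δ1−h1·(2M1+M2)/6=-1241/534
seg 2: a=0, c=M2/2=-33/89, d=(M3−M2)/(6·1)=1489/1068, b=Δ2−h2·(2M2+M3)/6=-5365/1068
seg 3: a=-4, c=M3/2=1357/356, d=(M4−M3)/(6·2)=-1357/2136, b=Δ3−h3·(2M3+M4)/6=-845/534
t_q=13/2 → seg 3, τ=3/2; S=-4+-845/534·τ+1357/356·τ²+-1357/2136·τ³=335/5696

  seg 0: a=-3 b=4979/1068 c=0 d=-829/3204
  seg 1: a=4 b=-1241/534 c=-829/356 d=697/1068
  seg 2: a=0 b=-5365/1068 c=-33/89 d=1489/1068
  seg 3: a=-4 b=-845/534 c=1357/356 d=-1357/2136
S(13/2) = 335/5696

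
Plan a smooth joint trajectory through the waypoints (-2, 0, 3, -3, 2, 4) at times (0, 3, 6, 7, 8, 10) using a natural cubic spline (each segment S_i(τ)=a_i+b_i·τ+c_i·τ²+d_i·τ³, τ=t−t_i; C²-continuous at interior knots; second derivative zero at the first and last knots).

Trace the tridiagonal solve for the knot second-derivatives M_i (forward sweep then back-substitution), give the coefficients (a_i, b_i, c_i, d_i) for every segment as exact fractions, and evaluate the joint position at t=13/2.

  seg 0: a=-2 b=-971/1929 c=0 d=2257/17361
  seg 1: a=0 b=5800/1929 c=2257/1929 d=-10642/17361
  seg 2: a=3 b=-12584/1929 c=-2795/643 d=9395/1929
  seg 3: a=-3 b=-1169/1929 c=6600/643 d=-8986/1929
  seg 4: a=2 b=11473/1929 c=-2386/643 d=1193/1929
S(13/2) = -3805/5144

Δ: Δ0=2/3, Δ1=1, Δ2=-6, Δ3=5, Δ4=1
row 1: diag=12, rhs=2; c'=1/4, d'=1/6
row 2: denom=8−3·1/4=29/4; d'=(-42−3·1/6)/(29/4)=-170/29
row 3: denom=4−1·4/29=112/29; d'=(66−1·-170/29)/(112/29)=521/28
row 4: denom=6−1·29/112=643/112; d'=(-24−1·521/28)/(643/112)=-4772/643
back: M4=-4772/643
back: M3=521/28−29/112·-4772/643=13200/643
back: M2=-170/29−4/29·13200/643=-5590/643
back: M1=1/6−1/4·-5590/643=4514/1929
M: M0=0, M1=4514/1929, M2=-5590/643, M3=13200/643, M4=-4772/643, M5=0
seg 0: a=-2, c=M0/2=0, d=(M1−M0)/(6·3)=2257/17361, b=Δ0−h0·(2M0+M1)/6=-971/1929
seg 1: a=0, c=M1/2=2257/1929, d=(M2−M1)/(6·3)=-10642/17361, b=Δ1−h1·(2M1+M2)/6=5800/1929
seg 2: a=3, c=M2/2=-2795/643, d=(M3−M2)/(6·1)=9395/1929, b=Δ2−h2·(2M2+M3)/6=-12584/1929
seg 3: a=-3, c=M3/2=6600/643, d=(M4−M3)/(6·1)=-8986/1929, b=Δ3−h3·(2M3+M4)/6=-1169/1929
seg 4: a=2, c=M4/2=-2386/643, d=(M5−M4)/(6·2)=1193/1929, b=Δ4−h4·(2M4+M5)/6=11473/1929
t_q=13/2 → seg 2, τ=1/2; S=3+-12584/1929·τ+-2795/643·τ²+9395/1929·τ³=-3805/5144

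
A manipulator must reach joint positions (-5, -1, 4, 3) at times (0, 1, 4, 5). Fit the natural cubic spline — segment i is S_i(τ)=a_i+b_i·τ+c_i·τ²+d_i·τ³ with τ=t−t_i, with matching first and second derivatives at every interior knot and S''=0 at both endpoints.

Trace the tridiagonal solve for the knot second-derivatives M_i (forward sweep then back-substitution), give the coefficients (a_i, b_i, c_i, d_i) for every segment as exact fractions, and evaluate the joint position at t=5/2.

Δ: Δ0=4, Δ1=5/3, Δ2=-1
row 1: diag=8, rhs=-14; c'=3/8, d'=-7/4
row 2: denom=8−3·3/8=55/8; d'=(-16−3·-7/4)/(55/8)=-86/55
back: M2=-86/55
back: M1=-7/4−3/8·-86/55=-64/55
M: M0=0, M1=-64/55, M2=-86/55, M3=0
seg 0: a=-5, c=M0/2=0, d=(M1−M0)/(6·1)=-32/165, b=Δ0−h0·(2M0+M1)/6=692/165
seg 1: a=-1, c=M1/2=-32/55, d=(M2−M1)/(6·3)=-1/45, b=Δ1−h1·(2M1+M2)/6=596/165
seg 2: a=4, c=M2/2=-43/55, d=(M3−M2)/(6·1)=43/165, b=Δ2−h2·(2M2+M3)/6=-79/165
t_q=5/2 → seg 1, τ=3/2; S=-1+596/165·τ+-32/55·τ²+-1/45·τ³=267/88

  seg 0: a=-5 b=692/165 c=0 d=-32/165
  seg 1: a=-1 b=596/165 c=-32/55 d=-1/45
  seg 2: a=4 b=-79/165 c=-43/55 d=43/165
S(5/2) = 267/88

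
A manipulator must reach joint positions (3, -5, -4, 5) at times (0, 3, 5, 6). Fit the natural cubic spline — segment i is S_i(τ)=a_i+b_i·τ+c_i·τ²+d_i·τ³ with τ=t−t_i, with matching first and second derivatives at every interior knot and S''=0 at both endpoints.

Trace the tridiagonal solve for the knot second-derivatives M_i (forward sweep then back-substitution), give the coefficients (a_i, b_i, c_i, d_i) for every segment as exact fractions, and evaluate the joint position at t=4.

Δ: Δ0=-8/3, Δ1=1/2, Δ2=9
row 1: diag=10, rhs=19; c'=1/5, d'=19/10
row 2: denom=6−2·1/5=28/5; d'=(51−2·19/10)/(28/5)=59/7
back: M2=59/7
back: M1=19/10−1/5·59/7=3/14
M: M0=0, M1=3/14, M2=59/7, M3=0
seg 0: a=3, c=M0/2=0, d=(M1−M0)/(6·3)=1/84, b=Δ0−h0·(2M0+M1)/6=-233/84
seg 1: a=-5, c=M1/2=3/28, d=(M2−M1)/(6·2)=115/168, b=Δ1−h1·(2M1+M2)/6=-103/42
seg 2: a=-4, c=M2/2=59/14, d=(M3−M2)/(6·1)=-59/42, b=Δ2−h2·(2M2+M3)/6=130/21
t_q=4 → seg 1, τ=1; S=-5+-103/42·τ+3/28·τ²+115/168·τ³=-373/56

  seg 0: a=3 b=-233/84 c=0 d=1/84
  seg 1: a=-5 b=-103/42 c=3/28 d=115/168
  seg 2: a=-4 b=130/21 c=59/14 d=-59/42
S(4) = -373/56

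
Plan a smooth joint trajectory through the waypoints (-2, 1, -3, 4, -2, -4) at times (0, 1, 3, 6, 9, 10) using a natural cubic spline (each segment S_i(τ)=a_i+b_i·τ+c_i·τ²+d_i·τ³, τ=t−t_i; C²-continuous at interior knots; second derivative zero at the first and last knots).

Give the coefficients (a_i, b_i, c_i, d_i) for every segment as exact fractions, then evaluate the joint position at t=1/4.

  seg 0: a=-2 b=2284/555 c=0 d=-619/555
  seg 1: a=1 b=427/555 c=-619/185 d=2177/2220
  seg 2: a=-3 b=-94/111 c=939/370 d=-133/270
  seg 3: a=4 b=1199/1110 c=-1052/555 d=2893/9990
  seg 4: a=-2 b=-1373/555 c=263/370 d=-263/1110
S(1/4) = -2341/2368

Δ: Δ0=3, Δ1=-2, Δ2=7/3, Δ3=-2, Δ4=-2
row 1: diag=6, rhs=-30; c'=1/3, d'=-5
row 2: denom=10−2·1/3=28/3; d'=(26−2·-5)/(28/3)=27/7
row 3: denom=12−3·9/28=309/28; d'=(-26−3·27/7)/(309/28)=-1052/309
row 4: denom=8−3·28/103=740/103; d'=(0−3·-1052/309)/(740/103)=263/185
back: M4=263/185
back: M3=-1052/309−28/103·263/185=-2104/555
back: M2=27/7−9/28·-2104/555=939/185
back: M1=-5−1/3·939/185=-1238/185
M: M0=0, M1=-1238/185, M2=939/185, M3=-2104/555, M4=263/185, M5=0
seg 0: a=-2, c=M0/2=0, d=(M1−M0)/(6·1)=-619/555, b=Δ0−h0·(2M0+M1)/6=2284/555
seg 1: a=1, c=M1/2=-619/185, d=(M2−M1)/(6·2)=2177/2220, b=Δ1−h1·(2M1+M2)/6=427/555
seg 2: a=-3, c=M2/2=939/370, d=(M3−M2)/(6·3)=-133/270, b=Δ2−h2·(2M2+M3)/6=-94/111
seg 3: a=4, c=M3/2=-1052/555, d=(M4−M3)/(6·3)=2893/9990, b=Δ3−h3·(2M3+M4)/6=1199/1110
seg 4: a=-2, c=M4/2=263/370, d=(M5−M4)/(6·1)=-263/1110, b=Δ4−h4·(2M4+M5)/6=-1373/555
t_q=1/4 → seg 0, τ=1/4; S=-2+2284/555·τ+0·τ²+-619/555·τ³=-2341/2368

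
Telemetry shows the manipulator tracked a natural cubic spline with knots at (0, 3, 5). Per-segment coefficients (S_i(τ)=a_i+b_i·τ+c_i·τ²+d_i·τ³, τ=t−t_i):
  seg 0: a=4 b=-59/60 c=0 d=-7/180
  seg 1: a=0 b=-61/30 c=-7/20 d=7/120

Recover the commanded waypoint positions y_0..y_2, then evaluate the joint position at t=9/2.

y_0=4 y_1=0 y_2=-5
S(9/2) = -233/64

y_0 = S_0(0) = a_0 = 4
y_1 = S_1(0) = a_1 = 0
y_2 = S_1(2) = -5
t_q=9/2 is in segment 1 (τ=3/2); S_1(τ)=-233/64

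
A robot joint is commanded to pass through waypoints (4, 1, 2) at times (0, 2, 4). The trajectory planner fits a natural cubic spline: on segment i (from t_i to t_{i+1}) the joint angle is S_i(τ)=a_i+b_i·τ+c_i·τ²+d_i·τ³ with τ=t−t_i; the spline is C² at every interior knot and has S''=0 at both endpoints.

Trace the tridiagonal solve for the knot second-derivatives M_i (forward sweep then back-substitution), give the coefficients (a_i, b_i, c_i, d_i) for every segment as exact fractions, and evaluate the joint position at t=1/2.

  seg 0: a=4 b=-2 c=0 d=1/8
  seg 1: a=1 b=-1/2 c=3/4 d=-1/8
S(1/2) = 193/64

Δ: Δ0=-3/2, Δ1=1/2
row 1: diag=8, rhs=12; c'=1/4, d'=3/2
back: M1=3/2
M: M0=0, M1=3/2, M2=0
seg 0: a=4, c=M0/2=0, d=(M1−M0)/(6·2)=1/8, b=Δ0−h0·(2M0+M1)/6=-2
seg 1: a=1, c=M1/2=3/4, d=(M2−M1)/(6·2)=-1/8, b=Δ1−h1·(2M1+M2)/6=-1/2
t_q=1/2 → seg 0, τ=1/2; S=4+-2·τ+0·τ²+1/8·τ³=193/64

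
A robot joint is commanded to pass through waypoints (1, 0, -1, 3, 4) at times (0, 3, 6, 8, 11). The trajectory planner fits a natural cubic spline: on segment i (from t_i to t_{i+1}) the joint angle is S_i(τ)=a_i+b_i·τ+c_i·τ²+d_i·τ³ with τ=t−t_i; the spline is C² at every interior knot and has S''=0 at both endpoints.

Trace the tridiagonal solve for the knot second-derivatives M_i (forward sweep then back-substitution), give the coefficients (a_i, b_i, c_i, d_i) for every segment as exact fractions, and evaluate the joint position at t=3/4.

  seg 0: a=1 b=-19/177 c=0 d=-40/1593
  seg 1: a=0 b=-139/177 c=-40/177 d=200/1593
  seg 2: a=-1 b=221/177 c=160/177 d=-187/708
  seg 3: a=3 b=100/59 c=-241/354 d=241/3186
S(3/4) = 429/472

Δ: Δ0=-1/3, Δ1=-1/3, Δ2=2, Δ3=1/3
row 1: diag=12, rhs=0; c'=1/4, d'=0
row 2: denom=10−3·1/4=37/4; d'=(14−3·0)/(37/4)=56/37
row 3: denom=10−2·8/37=354/37; d'=(-10−2·56/37)/(354/37)=-241/177
back: M3=-241/177
back: M2=56/37−8/37·-241/177=320/177
back: M1=0−1/4·320/177=-80/177
M: M0=0, M1=-80/177, M2=320/177, M3=-241/177, M4=0
seg 0: a=1, c=M0/2=0, d=(M1−M0)/(6·3)=-40/1593, b=Δ0−h0·(2M0+M1)/6=-19/177
seg 1: a=0, c=M1/2=-40/177, d=(M2−M1)/(6·3)=200/1593, b=Δ1−h1·(2M1+M2)/6=-139/177
seg 2: a=-1, c=M2/2=160/177, d=(M3−M2)/(6·2)=-187/708, b=Δ2−h2·(2M2+M3)/6=221/177
seg 3: a=3, c=M3/2=-241/354, d=(M4−M3)/(6·3)=241/3186, b=Δ3−h3·(2M3+M4)/6=100/59
t_q=3/4 → seg 0, τ=3/4; S=1+-19/177·τ+0·τ²+-40/1593·τ³=429/472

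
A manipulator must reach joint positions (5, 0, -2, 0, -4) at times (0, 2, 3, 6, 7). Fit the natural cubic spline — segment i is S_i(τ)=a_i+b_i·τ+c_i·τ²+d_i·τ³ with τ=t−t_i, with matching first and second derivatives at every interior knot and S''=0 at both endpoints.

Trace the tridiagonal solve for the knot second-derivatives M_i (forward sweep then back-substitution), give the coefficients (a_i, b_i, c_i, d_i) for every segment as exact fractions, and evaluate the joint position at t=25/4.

Δ: Δ0=-5/2, Δ1=-2, Δ2=2/3, Δ3=-4
row 1: diag=6, rhs=3; c'=1/6, d'=1/2
row 2: denom=8−1·1/6=47/6; d'=(16−1·1/2)/(47/6)=93/47
row 3: denom=8−3·18/47=322/47; d'=(-28−3·93/47)/(322/47)=-1595/322
back: M3=-1595/322
back: M2=93/47−18/47·-1595/322=624/161
back: M1=1/2−1/6·624/161=-47/322
M: M0=0, M1=-47/322, M2=624/161, M3=-1595/322, M4=0
seg 0: a=5, c=M0/2=0, d=(M1−M0)/(6·2)=-47/3864, b=Δ0−h0·(2M0+M1)/6=-1184/483
seg 1: a=0, c=M1/2=-47/644, d=(M2−M1)/(6·1)=185/276, b=Δ1−h1·(2M1+M2)/6=-2509/966
seg 2: a=-2, c=M2/2=312/161, d=(M3−M2)/(6·3)=-2843/5796, b=Δ2−h2·(2M2+M3)/6=-1415/1932
seg 3: a=0, c=M3/2=-1595/644, d=(M4−M3)/(6·1)=1595/1932, b=Δ3−h3·(2M3+M4)/6=-2269/966
t_q=25/4 → seg 3, τ=1/4; S=0+-2269/966·τ+-1595/644·τ²+1595/1932·τ³=-4293/5888

  seg 0: a=5 b=-1184/483 c=0 d=-47/3864
  seg 1: a=0 b=-2509/966 c=-47/644 d=185/276
  seg 2: a=-2 b=-1415/1932 c=312/161 d=-2843/5796
  seg 3: a=0 b=-2269/966 c=-1595/644 d=1595/1932
S(25/4) = -4293/5888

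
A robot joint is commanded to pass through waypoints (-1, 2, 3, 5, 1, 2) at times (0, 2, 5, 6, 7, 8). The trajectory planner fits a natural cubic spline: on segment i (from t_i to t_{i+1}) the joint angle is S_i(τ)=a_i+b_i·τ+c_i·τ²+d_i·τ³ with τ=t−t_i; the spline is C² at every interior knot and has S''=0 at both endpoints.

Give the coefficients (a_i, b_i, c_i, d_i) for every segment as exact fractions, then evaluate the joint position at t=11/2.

Δ: Δ0=3/2, Δ1=1/3, Δ2=2, Δ3=-4, Δ4=1
row 1: diag=10, rhs=-7; c'=3/10, d'=-7/10
row 2: denom=8−3·3/10=71/10; d'=(10−3·-7/10)/(71/10)=121/71
row 3: denom=4−1·10/71=274/71; d'=(-36−1·121/71)/(274/71)=-2677/274
row 4: denom=4−1·71/274=1025/274; d'=(30−1·-2677/274)/(1025/274)=10897/1025
back: M4=10897/1025
back: M3=-2677/274−71/274·10897/1025=-12838/1025
back: M2=121/71−10/71·-12838/1025=711/205
back: M1=-7/10−3/10·711/205=-1784/1025
M: M0=0, M1=-1784/1025, M2=711/205, M3=-12838/1025, M4=10897/1025, M5=0
seg 0: a=-1, c=M0/2=0, d=(M1−M0)/(6·2)=-446/3075, b=Δ0−h0·(2M0+M1)/6=12793/6150
seg 1: a=2, c=M1/2=-892/1025, d=(M2−M1)/(6·3)=5339/18450, b=Δ1−h1·(2M1+M2)/6=2089/6150
seg 2: a=3, c=M2/2=711/410, d=(M3−M2)/(6·1)=-16393/6150, b=Δ2−h2·(2M2+M3)/6=9014/3075
seg 3: a=5, c=M3/2=-6419/1025, d=(M4−M3)/(6·1)=4747/1230, b=Δ3−h3·(2M3+M4)/6=-9821/6150
seg 4: a=1, c=M4/2=10897/2050, d=(M5−M4)/(6·1)=-10897/6150, b=Δ4−h4·(2M4+M5)/6=-7822/3075
t_q=11/2 → seg 2, τ=1/2; S=3+9014/3075·τ+711/410·τ²+-16393/6150·τ³=74883/16400

  seg 0: a=-1 b=12793/6150 c=0 d=-446/3075
  seg 1: a=2 b=2089/6150 c=-892/1025 d=5339/18450
  seg 2: a=3 b=9014/3075 c=711/410 d=-16393/6150
  seg 3: a=5 b=-9821/6150 c=-6419/1025 d=4747/1230
  seg 4: a=1 b=-7822/3075 c=10897/2050 d=-10897/6150
S(11/2) = 74883/16400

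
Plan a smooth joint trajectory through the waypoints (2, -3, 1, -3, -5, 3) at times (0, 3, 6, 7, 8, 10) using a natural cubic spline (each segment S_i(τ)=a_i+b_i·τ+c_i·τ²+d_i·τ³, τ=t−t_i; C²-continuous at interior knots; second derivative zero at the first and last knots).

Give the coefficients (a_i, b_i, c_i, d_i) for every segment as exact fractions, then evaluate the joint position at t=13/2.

Δ: Δ0=-5/3, Δ1=4/3, Δ2=-4, Δ3=-2, Δ4=4
row 1: diag=12, rhs=18; c'=1/4, d'=3/2
row 2: denom=8−3·1/4=29/4; d'=(-32−3·3/2)/(29/4)=-146/29
row 3: denom=4−1·4/29=112/29; d'=(12−1·-146/29)/(112/29)=247/56
row 4: denom=6−1·29/112=643/112; d'=(36−1·247/56)/(643/112)=3538/643
back: M4=3538/643
back: M3=247/56−29/112·3538/643=1920/643
back: M2=-146/29−4/29·1920/643=-3502/643
back: M1=3/2−1/4·-3502/643=1840/643
M: M0=0, M1=1840/643, M2=-3502/643, M3=1920/643, M4=3538/643, M5=0
seg 0: a=2, c=M0/2=0, d=(M1−M0)/(6·3)=920/5787, b=Δ0−h0·(2M0+M1)/6=-5975/1929
seg 1: a=-3, c=M1/2=920/643, d=(M2−M1)/(6·3)=-2671/5787, b=Δ1−h1·(2M1+M2)/6=2305/1929
seg 2: a=1, c=M2/2=-1751/643, d=(M3−M2)/(6·1)=2711/1929, b=Δ2−h2·(2M2+M3)/6=-5174/1929
seg 3: a=-3, c=M3/2=960/643, d=(M4−M3)/(6·1)=809/1929, b=Δ3−h3·(2M3+M4)/6=-7547/1929
seg 4: a=-5, c=M4/2=1769/643, d=(M5−M4)/(6·2)=-1769/3858, b=Δ4−h4·(2M4+M5)/6=640/1929
t_q=13/2 → seg 2, τ=1/2; S=1+-5174/1929·τ+-1751/643·τ²+2711/1929·τ³=-4353/5144

  seg 0: a=2 b=-5975/1929 c=0 d=920/5787
  seg 1: a=-3 b=2305/1929 c=920/643 d=-2671/5787
  seg 2: a=1 b=-5174/1929 c=-1751/643 d=2711/1929
  seg 3: a=-3 b=-7547/1929 c=960/643 d=809/1929
  seg 4: a=-5 b=640/1929 c=1769/643 d=-1769/3858
S(13/2) = -4353/5144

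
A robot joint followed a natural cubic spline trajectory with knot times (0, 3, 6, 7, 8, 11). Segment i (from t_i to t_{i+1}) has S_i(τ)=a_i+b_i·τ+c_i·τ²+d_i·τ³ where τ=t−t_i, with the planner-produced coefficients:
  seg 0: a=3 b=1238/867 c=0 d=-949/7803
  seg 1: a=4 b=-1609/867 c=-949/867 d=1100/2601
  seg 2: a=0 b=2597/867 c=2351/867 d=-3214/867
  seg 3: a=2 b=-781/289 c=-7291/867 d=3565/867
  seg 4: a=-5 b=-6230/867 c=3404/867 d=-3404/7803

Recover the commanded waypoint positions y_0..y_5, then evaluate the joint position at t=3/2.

y_0=3 y_1=4 y_2=0 y_3=2 y_4=-5 y_5=-3
S(3/2) = 10939/2312

y_0 = S_0(0) = a_0 = 3
y_1 = S_1(0) = a_1 = 4
y_2 = S_2(0) = a_2 = 0
y_3 = S_3(0) = a_3 = 2
y_4 = S_4(0) = a_4 = -5
y_5 = S_4(3) = -3
t_q=3/2 is in segment 0 (τ=3/2); S_0(τ)=10939/2312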